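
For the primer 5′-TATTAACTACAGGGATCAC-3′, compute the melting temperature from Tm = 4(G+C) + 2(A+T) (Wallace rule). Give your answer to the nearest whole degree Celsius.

Base counts: A=7, T=5, G=3, C=4 (length 19).
Tm = 2·(7+5) + 4·(3+4) = 2·12 + 4·7 = 24 + 28 = 52°C.

52°C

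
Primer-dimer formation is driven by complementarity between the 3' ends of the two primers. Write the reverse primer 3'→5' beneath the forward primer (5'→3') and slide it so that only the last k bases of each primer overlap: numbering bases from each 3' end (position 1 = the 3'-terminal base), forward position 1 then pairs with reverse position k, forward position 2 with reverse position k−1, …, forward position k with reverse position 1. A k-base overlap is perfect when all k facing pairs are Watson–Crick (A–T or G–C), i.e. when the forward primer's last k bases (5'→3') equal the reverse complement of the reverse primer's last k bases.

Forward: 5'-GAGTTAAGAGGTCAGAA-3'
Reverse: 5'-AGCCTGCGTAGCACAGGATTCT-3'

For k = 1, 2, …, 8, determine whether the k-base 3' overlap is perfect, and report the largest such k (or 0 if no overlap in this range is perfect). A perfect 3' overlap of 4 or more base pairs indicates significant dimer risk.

Longest perfect overlap: 4 complementary base pairs; significant dimer risk (threshold 4).

Last 8 bases (5'→3') — forward …GGTCAGAA, reverse …AGGATTCT.
Reverse complement of the reverse primer's last 8 bases: AGAATCCT; its first k bases are the reverse complement of the reverse primer's last k bases, so a perfect k-base overlap needs the forward primer's last k bases to equal them.
Comparing (forward last k vs required): k=1: A vs A ✓; k=2: AA vs AG ✗; k=3: GAA vs AGA ✗; k=4: AGAA vs AGAA ✓; k=5: CAGAA vs AGAAT ✗; k=6: TCAGAA vs AGAATC ✗; k=7: GTCAGAA vs AGAATCC ✗; k=8: GGTCAGAA vs AGAATCCT ✗.
Perfect overlaps at k = 1, 4; the largest is 4.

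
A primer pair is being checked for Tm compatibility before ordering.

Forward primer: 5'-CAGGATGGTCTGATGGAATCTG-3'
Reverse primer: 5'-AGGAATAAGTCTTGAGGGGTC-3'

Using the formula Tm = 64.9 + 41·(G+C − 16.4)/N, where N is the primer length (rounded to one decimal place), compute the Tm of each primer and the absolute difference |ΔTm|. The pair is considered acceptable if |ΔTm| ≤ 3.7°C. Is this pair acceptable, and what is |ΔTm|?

|ΔTm| = 2.4°C; the pair is acceptable.

Forward: G+C = 11, N = 22 → Tm = 64.9 + 41·(11 − 16.4)/22 = 54.8°C.
Reverse: G+C = 10, N = 21 → Tm = 64.9 + 41·(10 − 16.4)/21 = 52.4°C.
|ΔTm| = |54.8 − 52.4| = 2.4°C, ≤ 3.7°C.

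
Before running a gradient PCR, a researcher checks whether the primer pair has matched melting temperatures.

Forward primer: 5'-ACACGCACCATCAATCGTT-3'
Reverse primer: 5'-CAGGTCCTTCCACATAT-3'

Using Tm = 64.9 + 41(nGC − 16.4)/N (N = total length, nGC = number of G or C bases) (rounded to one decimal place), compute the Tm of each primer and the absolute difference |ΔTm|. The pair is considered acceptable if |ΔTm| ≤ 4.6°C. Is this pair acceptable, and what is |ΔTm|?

Forward: G+C = 9, N = 19 → Tm = 64.9 + 41·(9 − 16.4)/19 = 48.9°C.
Reverse: G+C = 8, N = 17 → Tm = 64.9 + 41·(8 − 16.4)/17 = 44.6°C.
|ΔTm| = |48.9 − 44.6| = 4.3°C, ≤ 4.6°C.

|ΔTm| = 4.3°C; the pair is acceptable.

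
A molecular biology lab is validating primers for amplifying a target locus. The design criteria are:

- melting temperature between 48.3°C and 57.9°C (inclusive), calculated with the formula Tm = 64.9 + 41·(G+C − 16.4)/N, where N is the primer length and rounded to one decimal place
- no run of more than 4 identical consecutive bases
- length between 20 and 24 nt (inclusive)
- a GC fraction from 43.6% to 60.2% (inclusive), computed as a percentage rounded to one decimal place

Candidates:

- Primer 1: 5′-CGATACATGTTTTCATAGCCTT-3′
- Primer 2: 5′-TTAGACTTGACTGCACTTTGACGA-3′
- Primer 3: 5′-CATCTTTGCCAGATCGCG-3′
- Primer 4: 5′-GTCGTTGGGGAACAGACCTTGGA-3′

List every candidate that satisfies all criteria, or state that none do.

None of the candidates satisfy all criteria.

Primer 1 (22 nt, A=5 T=9 G=3 C=5): Tm = 64.9 + 41·(8 − 16.4)/22 = 49.2°C ✓; longest run = 4 ✓; length 22 ✓; GC 8/22 = 36.4%, outside 43.6–60.2% ✗ — fails.
Primer 2 (24 nt, A=6 T=8 G=5 C=5): Tm = 64.9 + 41·(10 − 16.4)/24 = 54.0°C ✓; longest run = 3 ✓; length 24 ✓; GC 10/24 = 41.7%, outside 43.6–60.2% ✗ — fails.
Primer 3 (18 nt, A=3 T=5 G=4 C=6): Tm = 64.9 + 41·(10 − 16.4)/18 = 50.3°C ✓; longest run = 3 ✓; length 18, outside 20–24 ✗; GC 10/18 = 55.6% ✓ — fails.
Primer 4 (23 nt, A=5 T=5 G=9 C=4): Tm = 64.9 + 41·(13 − 16.4)/23 = 58.8°C, outside 48.3–57.9°C ✗; longest run = 4 ✓; length 23 ✓; GC 13/23 = 56.5% ✓ — fails.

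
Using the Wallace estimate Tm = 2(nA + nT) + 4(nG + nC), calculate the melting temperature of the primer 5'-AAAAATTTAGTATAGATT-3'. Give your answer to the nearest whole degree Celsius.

40°C

Base counts: A=9, T=7, G=2, C=0 (length 18).
Tm = 2·(9+7) + 4·(2+0) = 2·16 + 4·2 = 32 + 8 = 40°C.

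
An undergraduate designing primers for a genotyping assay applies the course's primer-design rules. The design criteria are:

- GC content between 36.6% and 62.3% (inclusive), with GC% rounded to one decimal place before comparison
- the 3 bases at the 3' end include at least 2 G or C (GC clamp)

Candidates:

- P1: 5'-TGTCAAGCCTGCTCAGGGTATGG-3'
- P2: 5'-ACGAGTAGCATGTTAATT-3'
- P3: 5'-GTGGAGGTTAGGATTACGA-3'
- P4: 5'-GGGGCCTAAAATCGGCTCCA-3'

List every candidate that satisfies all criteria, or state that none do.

P1, P3 and P4.

P1 (23 nt, A=4 T=6 G=8 C=5): GC 13/23 = 56.5% ✓; 3' end TGG has 2 G/C ✓ — passes.
P2 (18 nt, A=6 T=6 G=4 C=2): GC 6/18 = 33.3%, outside 36.6–62.3% ✗; 3' end ATT has 0 G/C, need ≥2 ✗ — fails.
P3 (19 nt, A=5 T=5 G=8 C=1): GC 9/19 = 47.4% ✓; 3' end CGA has 2 G/C ✓ — passes.
P4 (20 nt, A=5 T=3 G=6 C=6): GC 12/20 = 60.0% ✓; 3' end CCA has 2 G/C ✓ — passes.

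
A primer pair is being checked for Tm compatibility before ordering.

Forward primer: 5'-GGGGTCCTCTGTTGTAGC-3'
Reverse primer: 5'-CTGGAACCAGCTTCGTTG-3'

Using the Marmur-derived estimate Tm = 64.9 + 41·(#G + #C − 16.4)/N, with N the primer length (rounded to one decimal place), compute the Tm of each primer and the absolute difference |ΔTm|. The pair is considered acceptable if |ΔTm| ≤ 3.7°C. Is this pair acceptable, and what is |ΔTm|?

Forward: G+C = 11, N = 18 → Tm = 64.9 + 41·(11 − 16.4)/18 = 52.6°C.
Reverse: G+C = 10, N = 18 → Tm = 64.9 + 41·(10 − 16.4)/18 = 50.3°C.
|ΔTm| = |52.6 − 50.3| = 2.3°C, ≤ 3.7°C.

|ΔTm| = 2.3°C; the pair is acceptable.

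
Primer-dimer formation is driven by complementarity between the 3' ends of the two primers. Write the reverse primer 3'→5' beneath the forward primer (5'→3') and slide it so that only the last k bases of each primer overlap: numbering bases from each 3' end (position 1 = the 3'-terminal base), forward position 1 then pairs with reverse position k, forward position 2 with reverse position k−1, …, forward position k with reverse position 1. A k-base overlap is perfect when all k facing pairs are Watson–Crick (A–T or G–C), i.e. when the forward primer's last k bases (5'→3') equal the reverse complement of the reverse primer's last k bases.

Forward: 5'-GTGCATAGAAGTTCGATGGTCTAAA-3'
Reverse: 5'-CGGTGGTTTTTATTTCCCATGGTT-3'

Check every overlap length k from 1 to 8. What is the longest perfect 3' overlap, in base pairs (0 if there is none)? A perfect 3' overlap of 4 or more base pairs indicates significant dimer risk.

Last 8 bases (5'→3') — forward …GGTCTAAA, reverse …CCATGGTT.
Reverse complement of the reverse primer's last 8 bases: AACCATGG; its first k bases are the reverse complement of the reverse primer's last k bases, so a perfect k-base overlap needs the forward primer's last k bases to equal them.
Comparing (forward last k vs required): k=1: A vs A ✓; k=2: AA vs AA ✓; k=3: AAA vs AAC ✗; k=4: TAAA vs AACC ✗; k=5: CTAAA vs AACCA ✗; k=6: TCTAAA vs AACCAT ✗; k=7: GTCTAAA vs AACCATG ✗; k=8: GGTCTAAA vs AACCATGG ✗.
Perfect overlaps at k = 1, 2; the largest is 2.

Longest perfect overlap: 2 complementary base pairs; below the dimer-risk threshold (threshold 4).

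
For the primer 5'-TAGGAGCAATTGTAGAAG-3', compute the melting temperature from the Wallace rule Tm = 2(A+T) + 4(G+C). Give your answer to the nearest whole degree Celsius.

Base counts: A=7, T=4, G=6, C=1 (length 18).
Tm = 2·(7+4) + 4·(6+1) = 2·11 + 4·7 = 22 + 28 = 50°C.

50°C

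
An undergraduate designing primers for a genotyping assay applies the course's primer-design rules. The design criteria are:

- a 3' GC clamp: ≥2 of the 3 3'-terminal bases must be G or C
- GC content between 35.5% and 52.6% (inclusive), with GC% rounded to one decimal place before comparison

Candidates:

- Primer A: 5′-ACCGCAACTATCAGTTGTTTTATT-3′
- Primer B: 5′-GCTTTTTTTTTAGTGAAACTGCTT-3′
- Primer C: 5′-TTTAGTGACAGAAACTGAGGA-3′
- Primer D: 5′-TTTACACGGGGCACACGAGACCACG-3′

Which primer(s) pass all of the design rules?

Primer A (24 nt, A=6 T=10 G=3 C=5): 3' end ATT has 0 G/C, need ≥2 ✗; GC 8/24 = 33.3%, outside 35.5–52.6% ✗ — fails.
Primer B (24 nt, A=4 T=13 G=4 C=3): 3' end CTT has 1 G/C, need ≥2 ✗; GC 7/24 = 29.2%, outside 35.5–52.6% ✗ — fails.
Primer C (21 nt, A=8 T=5 G=6 C=2): 3' end GGA has 2 G/C ✓; GC 8/21 = 38.1% ✓ — passes.
Primer D (25 nt, A=7 T=3 G=7 C=8): 3' end ACG has 2 G/C ✓; GC 15/25 = 60.0%, outside 35.5–52.6% ✗ — fails.

Primer C only.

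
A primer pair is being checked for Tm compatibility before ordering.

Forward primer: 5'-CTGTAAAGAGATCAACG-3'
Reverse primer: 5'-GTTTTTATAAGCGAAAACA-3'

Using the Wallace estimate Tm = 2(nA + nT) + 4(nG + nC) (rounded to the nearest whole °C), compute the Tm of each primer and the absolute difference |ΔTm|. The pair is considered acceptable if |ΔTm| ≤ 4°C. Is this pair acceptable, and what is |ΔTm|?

Forward: A=7 T=3 G=4 C=3 → Tm = 2·10 + 4·7 = 48°C.
Reverse: A=8 T=6 G=3 C=2 → Tm = 2·14 + 4·5 = 48°C.
|ΔTm| = |48 − 48| = 0°C, ≤ 4°C.

|ΔTm| = 0°C; the pair is acceptable.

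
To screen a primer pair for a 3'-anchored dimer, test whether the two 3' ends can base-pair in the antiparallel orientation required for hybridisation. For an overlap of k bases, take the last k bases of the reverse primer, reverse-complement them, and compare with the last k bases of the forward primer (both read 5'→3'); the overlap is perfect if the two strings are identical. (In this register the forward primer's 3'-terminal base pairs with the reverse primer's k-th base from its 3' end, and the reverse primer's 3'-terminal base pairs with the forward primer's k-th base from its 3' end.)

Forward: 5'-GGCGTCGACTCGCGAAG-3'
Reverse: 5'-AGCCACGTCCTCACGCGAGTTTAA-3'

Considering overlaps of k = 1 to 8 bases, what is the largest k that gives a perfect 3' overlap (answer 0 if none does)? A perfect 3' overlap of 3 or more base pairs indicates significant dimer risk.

Longest perfect overlap: 0 complementary base pairs; below the dimer-risk threshold (threshold 3).

Last 8 bases (5'→3') — forward …TCGCGAAG, reverse …GAGTTTAA.
Reverse complement of the reverse primer's last 8 bases: TTAAACTC; its first k bases are the reverse complement of the reverse primer's last k bases, so a perfect k-base overlap needs the forward primer's last k bases to equal them.
Comparing (forward last k vs required): k=1: G vs T ✗; k=2: AG vs TT ✗; k=3: AAG vs TTA ✗; k=4: GAAG vs TTAA ✗; k=5: CGAAG vs TTAAA ✗; k=6: GCGAAG vs TTAAAC ✗; k=7: CGCGAAG vs TTAAACT ✗; k=8: TCGCGAAG vs TTAAACTC ✗.
No overlap length from 1 to 8 is perfect, so the longest perfect 3' overlap is 0.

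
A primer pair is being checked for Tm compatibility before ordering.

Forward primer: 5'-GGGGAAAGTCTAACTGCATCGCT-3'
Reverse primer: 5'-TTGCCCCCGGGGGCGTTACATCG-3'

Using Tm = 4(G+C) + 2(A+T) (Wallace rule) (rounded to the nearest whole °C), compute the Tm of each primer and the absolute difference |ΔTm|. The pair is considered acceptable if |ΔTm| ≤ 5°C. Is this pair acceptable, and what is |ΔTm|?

|ΔTm| = 8°C; the pair is not acceptable.

Forward: A=6 T=5 G=7 C=5 → Tm = 2·11 + 4·12 = 70°C.
Reverse: A=2 T=5 G=8 C=8 → Tm = 2·7 + 4·16 = 78°C.
|ΔTm| = |70 − 78| = 8°C, > 5°C.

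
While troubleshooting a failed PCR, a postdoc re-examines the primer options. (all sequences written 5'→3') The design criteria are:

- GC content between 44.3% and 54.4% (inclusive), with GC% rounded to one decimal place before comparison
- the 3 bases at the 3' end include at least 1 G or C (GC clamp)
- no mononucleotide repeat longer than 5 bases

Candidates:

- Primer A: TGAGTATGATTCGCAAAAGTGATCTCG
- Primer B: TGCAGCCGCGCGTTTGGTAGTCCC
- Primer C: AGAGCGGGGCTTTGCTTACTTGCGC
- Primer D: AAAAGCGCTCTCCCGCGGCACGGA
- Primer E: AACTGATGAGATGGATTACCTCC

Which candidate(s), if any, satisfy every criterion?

Primer A (27 nt, A=8 T=8 G=7 C=4): GC 11/27 = 40.7%, outside 44.3–54.4% ✗; 3' end TCG has 2 G/C ✓; longest run = 4 ✓ — fails.
Primer B (24 nt, A=2 T=6 G=8 C=8): GC 16/24 = 66.7%, outside 44.3–54.4% ✗; 3' end CCC has 3 G/C ✓; longest run = 3 ✓ — fails.
Primer C (25 nt, A=3 T=7 G=9 C=6): GC 15/25 = 60.0%, outside 44.3–54.4% ✗; 3' end CGC has 3 G/C ✓; longest run = 4 ✓ — fails.
Primer D (24 nt, A=6 T=2 G=7 C=9): GC 16/24 = 66.7%, outside 44.3–54.4% ✗; 3' end GGA has 2 G/C ✓; longest run = 4 ✓ — fails.
Primer E (23 nt, A=7 T=6 G=5 C=5): GC 10/23 = 43.5%, outside 44.3–54.4% ✗; 3' end TCC has 2 G/C ✓; longest run = 2 ✓ — fails.

None of the candidates satisfy all criteria.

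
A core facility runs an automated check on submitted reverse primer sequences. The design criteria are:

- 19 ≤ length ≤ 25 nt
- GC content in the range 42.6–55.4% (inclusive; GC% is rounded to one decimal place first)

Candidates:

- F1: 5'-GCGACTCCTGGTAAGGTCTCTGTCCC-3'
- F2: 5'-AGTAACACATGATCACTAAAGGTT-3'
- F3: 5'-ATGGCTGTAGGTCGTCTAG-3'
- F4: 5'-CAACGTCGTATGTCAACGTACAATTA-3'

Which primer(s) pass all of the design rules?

F1 (26 nt, A=3 T=7 G=7 C=9): length 26, outside 19–25 ✗; GC 16/26 = 61.5%, outside 42.6–55.4% ✗ — fails.
F2 (24 nt, A=10 T=6 G=4 C=4): length 24 ✓; GC 8/24 = 33.3%, outside 42.6–55.4% ✗ — fails.
F3 (19 nt, A=3 T=6 G=7 C=3): length 19 ✓; GC 10/19 = 52.6% ✓ — passes.
F4 (26 nt, A=9 T=7 G=4 C=6): length 26, outside 19–25 ✗; GC 10/26 = 38.5%, outside 42.6–55.4% ✗ — fails.

F3 only.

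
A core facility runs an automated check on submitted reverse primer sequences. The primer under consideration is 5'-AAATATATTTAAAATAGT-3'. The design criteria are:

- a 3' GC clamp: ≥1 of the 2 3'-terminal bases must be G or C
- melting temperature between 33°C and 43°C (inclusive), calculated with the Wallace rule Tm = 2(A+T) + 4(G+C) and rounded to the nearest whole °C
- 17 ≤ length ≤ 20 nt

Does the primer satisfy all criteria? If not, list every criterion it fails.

Meets all criteria.

Base counts: A=10, T=7, G=1, C=0 (length 18).
GC clamp: 3' end GT has 1 G/C ✓
Tm: Tm = 2·17 + 4·1 = 38°C ✓
length: length 18 ✓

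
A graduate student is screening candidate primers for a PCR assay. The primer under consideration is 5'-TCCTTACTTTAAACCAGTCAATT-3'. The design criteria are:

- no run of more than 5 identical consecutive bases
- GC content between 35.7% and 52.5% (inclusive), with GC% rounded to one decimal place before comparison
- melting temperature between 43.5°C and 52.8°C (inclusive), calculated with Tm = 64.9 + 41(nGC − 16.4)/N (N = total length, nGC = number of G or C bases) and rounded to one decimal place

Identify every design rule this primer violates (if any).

Fails: GC content.

Base counts: A=7, T=9, G=1, C=6 (length 23).
homopolymer run: longest run = 3 ✓
GC content: GC 7/23 = 30.4%, outside 35.7–52.5% ✗
Tm: Tm = 64.9 + 41·(7 − 16.4)/23 = 48.1°C ✓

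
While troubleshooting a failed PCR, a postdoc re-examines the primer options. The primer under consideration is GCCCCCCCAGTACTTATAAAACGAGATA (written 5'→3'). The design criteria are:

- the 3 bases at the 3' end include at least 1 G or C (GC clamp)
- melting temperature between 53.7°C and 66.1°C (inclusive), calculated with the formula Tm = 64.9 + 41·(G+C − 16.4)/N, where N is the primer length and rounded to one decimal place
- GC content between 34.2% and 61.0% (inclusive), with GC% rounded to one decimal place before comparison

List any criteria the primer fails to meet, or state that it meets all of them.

Fails: GC clamp.

Base counts: A=10, T=5, G=4, C=9 (length 28).
GC clamp: 3' end ATA has 0 G/C, need ≥1 ✗
Tm: Tm = 64.9 + 41·(13 − 16.4)/28 = 59.9°C ✓
GC content: GC 13/28 = 46.4% ✓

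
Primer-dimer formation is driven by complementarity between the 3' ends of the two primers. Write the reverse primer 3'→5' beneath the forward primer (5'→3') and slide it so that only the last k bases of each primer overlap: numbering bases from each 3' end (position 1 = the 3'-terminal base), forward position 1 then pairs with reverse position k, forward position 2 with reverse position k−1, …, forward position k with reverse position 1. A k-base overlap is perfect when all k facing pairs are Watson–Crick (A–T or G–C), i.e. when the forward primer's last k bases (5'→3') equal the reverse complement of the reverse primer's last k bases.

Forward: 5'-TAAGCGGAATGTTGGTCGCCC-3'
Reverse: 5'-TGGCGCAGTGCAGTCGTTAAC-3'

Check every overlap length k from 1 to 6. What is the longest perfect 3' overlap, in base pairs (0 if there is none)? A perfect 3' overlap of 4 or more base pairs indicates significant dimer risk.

Longest perfect overlap: 0 complementary base pairs; below the dimer-risk threshold (threshold 4).

Last 6 bases (5'→3') — forward …TCGCCC, reverse …GTTAAC.
Reverse complement of the reverse primer's last 6 bases: GTTAAC; its first k bases are the reverse complement of the reverse primer's last k bases, so a perfect k-base overlap needs the forward primer's last k bases to equal them.
Comparing (forward last k vs required): k=1: C vs G ✗; k=2: CC vs GT ✗; k=3: CCC vs GTT ✗; k=4: GCCC vs GTTA ✗; k=5: CGCCC vs GTTAA ✗; k=6: TCGCCC vs GTTAAC ✗.
No overlap length from 1 to 6 is perfect, so the longest perfect 3' overlap is 0.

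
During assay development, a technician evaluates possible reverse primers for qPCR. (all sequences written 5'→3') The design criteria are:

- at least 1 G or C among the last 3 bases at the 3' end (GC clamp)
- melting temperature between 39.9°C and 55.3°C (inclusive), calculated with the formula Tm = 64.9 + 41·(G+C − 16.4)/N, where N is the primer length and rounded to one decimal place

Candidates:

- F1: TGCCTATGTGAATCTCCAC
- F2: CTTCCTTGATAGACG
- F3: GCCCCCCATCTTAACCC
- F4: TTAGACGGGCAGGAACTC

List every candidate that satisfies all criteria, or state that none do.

F1, F3 and F4.

F1 (19 nt, A=4 T=6 G=3 C=6): 3' end CAC has 2 G/C ✓; Tm = 64.9 + 41·(9 − 16.4)/19 = 48.9°C ✓ — passes.
F2 (15 nt, A=3 T=5 G=3 C=4): 3' end ACG has 2 G/C ✓; Tm = 64.9 + 41·(7 − 16.4)/15 = 39.2°C, outside 39.9–55.3°C ✗ — fails.
F3 (17 nt, A=3 T=3 G=1 C=10): 3' end CCC has 3 G/C ✓; Tm = 64.9 + 41·(11 − 16.4)/17 = 51.9°C ✓ — passes.
F4 (18 nt, A=5 T=3 G=6 C=4): 3' end CTC has 2 G/C ✓; Tm = 64.9 + 41·(10 − 16.4)/18 = 50.3°C ✓ — passes.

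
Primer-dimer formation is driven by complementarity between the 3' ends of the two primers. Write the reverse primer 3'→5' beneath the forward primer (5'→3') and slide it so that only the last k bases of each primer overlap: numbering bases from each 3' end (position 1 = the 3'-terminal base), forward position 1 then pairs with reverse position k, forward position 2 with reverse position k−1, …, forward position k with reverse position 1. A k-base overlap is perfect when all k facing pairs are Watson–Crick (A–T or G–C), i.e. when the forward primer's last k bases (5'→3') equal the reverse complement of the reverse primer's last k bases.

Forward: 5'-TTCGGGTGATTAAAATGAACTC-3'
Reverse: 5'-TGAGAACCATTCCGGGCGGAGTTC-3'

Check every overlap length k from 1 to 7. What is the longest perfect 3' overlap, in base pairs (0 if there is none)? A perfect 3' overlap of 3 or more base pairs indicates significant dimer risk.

Longest perfect overlap: 6 complementary base pairs; significant dimer risk (threshold 3).

Last 7 bases (5'→3') — forward …TGAACTC, reverse …GGAGTTC.
Reverse complement of the reverse primer's last 7 bases: GAACTCC; its first k bases are the reverse complement of the reverse primer's last k bases, so a perfect k-base overlap needs the forward primer's last k bases to equal them.
Comparing (forward last k vs required): k=1: C vs G ✗; k=2: TC vs GA ✗; k=3: CTC vs GAA ✗; k=4: ACTC vs GAAC ✗; k=5: AACTC vs GAACT ✗; k=6: GAACTC vs GAACTC ✓; k=7: TGAACTC vs GAACTCC ✗.
Only k = 6 is perfect, so the longest perfect 3' overlap is 6.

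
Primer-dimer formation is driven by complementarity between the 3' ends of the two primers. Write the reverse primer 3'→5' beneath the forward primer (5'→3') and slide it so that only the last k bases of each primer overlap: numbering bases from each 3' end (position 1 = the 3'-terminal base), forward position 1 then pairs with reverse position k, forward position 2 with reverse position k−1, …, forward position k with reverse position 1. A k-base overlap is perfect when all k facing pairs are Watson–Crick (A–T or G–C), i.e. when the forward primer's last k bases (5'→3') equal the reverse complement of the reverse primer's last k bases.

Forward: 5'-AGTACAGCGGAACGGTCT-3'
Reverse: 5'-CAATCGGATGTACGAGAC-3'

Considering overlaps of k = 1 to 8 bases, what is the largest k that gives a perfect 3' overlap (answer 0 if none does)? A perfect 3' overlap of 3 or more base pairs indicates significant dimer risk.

Last 8 bases (5'→3') — forward …AACGGTCT, reverse …TACGAGAC.
Reverse complement of the reverse primer's last 8 bases: GTCTCGTA; its first k bases are the reverse complement of the reverse primer's last k bases, so a perfect k-base overlap needs the forward primer's last k bases to equal them.
Comparing (forward last k vs required): k=1: T vs G ✗; k=2: CT vs GT ✗; k=3: TCT vs GTC ✗; k=4: GTCT vs GTCT ✓; k=5: GGTCT vs GTCTC ✗; k=6: CGGTCT vs GTCTCG ✗; k=7: ACGGTCT vs GTCTCGT ✗; k=8: AACGGTCT vs GTCTCGTA ✗.
Only k = 4 is perfect, so the longest perfect 3' overlap is 4.

Longest perfect overlap: 4 complementary base pairs; significant dimer risk (threshold 3).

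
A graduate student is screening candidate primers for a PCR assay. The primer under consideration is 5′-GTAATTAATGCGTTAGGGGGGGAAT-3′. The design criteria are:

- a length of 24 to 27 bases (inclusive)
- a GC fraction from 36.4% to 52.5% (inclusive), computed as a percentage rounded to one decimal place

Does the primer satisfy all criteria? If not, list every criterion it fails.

Meets all criteria.

Base counts: A=7, T=7, G=10, C=1 (length 25).
length: length 25 ✓
GC content: GC 11/25 = 44.0% ✓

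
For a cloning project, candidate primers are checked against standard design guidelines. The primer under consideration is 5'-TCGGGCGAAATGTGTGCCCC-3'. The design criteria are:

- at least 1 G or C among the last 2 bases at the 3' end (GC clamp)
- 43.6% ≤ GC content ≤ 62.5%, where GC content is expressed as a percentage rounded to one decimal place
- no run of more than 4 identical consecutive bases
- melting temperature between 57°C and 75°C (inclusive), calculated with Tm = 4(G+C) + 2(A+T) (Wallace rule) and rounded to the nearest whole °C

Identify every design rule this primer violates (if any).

Base counts: A=3, T=4, G=7, C=6 (length 20).
GC clamp: 3' end CC has 2 G/C ✓
GC content: GC 13/20 = 65.0%, outside 43.6–62.5% ✗
homopolymer run: longest run = 4 ✓
Tm: Tm = 2·7 + 4·13 = 66°C ✓

Fails: GC content.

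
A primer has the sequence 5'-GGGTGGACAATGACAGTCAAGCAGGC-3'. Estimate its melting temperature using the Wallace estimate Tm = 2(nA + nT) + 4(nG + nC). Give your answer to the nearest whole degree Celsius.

82°C

Base counts: A=8, T=3, G=10, C=5 (length 26).
Tm = 2·(8+3) + 4·(10+5) = 2·11 + 4·15 = 22 + 60 = 82°C.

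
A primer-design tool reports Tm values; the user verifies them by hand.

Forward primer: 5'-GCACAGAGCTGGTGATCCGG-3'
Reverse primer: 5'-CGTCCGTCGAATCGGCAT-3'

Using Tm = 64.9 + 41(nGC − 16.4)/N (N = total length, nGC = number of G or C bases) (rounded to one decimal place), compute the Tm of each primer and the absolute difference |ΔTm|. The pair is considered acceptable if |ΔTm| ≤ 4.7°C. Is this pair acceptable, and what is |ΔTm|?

Forward: G+C = 13, N = 20 → Tm = 64.9 + 41·(13 − 16.4)/20 = 57.9°C.
Reverse: G+C = 11, N = 18 → Tm = 64.9 + 41·(11 − 16.4)/18 = 52.6°C.
|ΔTm| = |57.9 − 52.6| = 5.3°C, > 4.7°C.

|ΔTm| = 5.3°C; the pair is not acceptable.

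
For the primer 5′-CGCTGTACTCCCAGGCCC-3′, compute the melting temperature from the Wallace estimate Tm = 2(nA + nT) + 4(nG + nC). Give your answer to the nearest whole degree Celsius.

62°C

Base counts: A=2, T=3, G=4, C=9 (length 18).
Tm = 2·(2+3) + 4·(4+9) = 2·5 + 4·13 = 10 + 52 = 62°C.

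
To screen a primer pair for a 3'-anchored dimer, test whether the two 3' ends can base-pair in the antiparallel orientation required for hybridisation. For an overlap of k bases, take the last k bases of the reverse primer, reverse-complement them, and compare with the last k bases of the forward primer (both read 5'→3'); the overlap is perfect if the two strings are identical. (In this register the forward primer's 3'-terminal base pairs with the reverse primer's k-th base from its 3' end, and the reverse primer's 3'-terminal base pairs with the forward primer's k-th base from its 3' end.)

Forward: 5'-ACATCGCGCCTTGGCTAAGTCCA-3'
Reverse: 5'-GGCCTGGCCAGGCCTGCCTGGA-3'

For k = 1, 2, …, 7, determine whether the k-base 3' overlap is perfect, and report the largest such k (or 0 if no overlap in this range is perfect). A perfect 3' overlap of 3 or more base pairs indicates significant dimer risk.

Last 7 bases (5'→3') — forward …AAGTCCA, reverse …GCCTGGA.
Reverse complement of the reverse primer's last 7 bases: TCCAGGC; its first k bases are the reverse complement of the reverse primer's last k bases, so a perfect k-base overlap needs the forward primer's last k bases to equal them.
Comparing (forward last k vs required): k=1: A vs T ✗; k=2: CA vs TC ✗; k=3: CCA vs TCC ✗; k=4: TCCA vs TCCA ✓; k=5: GTCCA vs TCCAG ✗; k=6: AGTCCA vs TCCAGG ✗; k=7: AAGTCCA vs TCCAGGC ✗.
Only k = 4 is perfect, so the longest perfect 3' overlap is 4.

Longest perfect overlap: 4 complementary base pairs; significant dimer risk (threshold 3).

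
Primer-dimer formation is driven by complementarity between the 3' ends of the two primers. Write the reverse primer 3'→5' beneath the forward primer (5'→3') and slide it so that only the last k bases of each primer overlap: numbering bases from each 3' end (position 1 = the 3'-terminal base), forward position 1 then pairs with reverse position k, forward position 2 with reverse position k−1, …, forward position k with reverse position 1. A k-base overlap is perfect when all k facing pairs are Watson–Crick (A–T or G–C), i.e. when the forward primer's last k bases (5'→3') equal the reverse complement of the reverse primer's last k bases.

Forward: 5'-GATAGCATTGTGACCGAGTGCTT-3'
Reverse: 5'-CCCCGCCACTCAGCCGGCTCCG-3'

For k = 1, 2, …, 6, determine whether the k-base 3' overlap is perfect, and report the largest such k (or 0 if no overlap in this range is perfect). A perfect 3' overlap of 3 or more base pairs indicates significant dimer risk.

Longest perfect overlap: 0 complementary base pairs; below the dimer-risk threshold (threshold 3).

Last 6 bases (5'→3') — forward …GTGCTT, reverse …GCTCCG.
Reverse complement of the reverse primer's last 6 bases: CGGAGC; its first k bases are the reverse complement of the reverse primer's last k bases, so a perfect k-base overlap needs the forward primer's last k bases to equal them.
Comparing (forward last k vs required): k=1: T vs C ✗; k=2: TT vs CG ✗; k=3: CTT vs CGG ✗; k=4: GCTT vs CGGA ✗; k=5: TGCTT vs CGGAG ✗; k=6: GTGCTT vs CGGAGC ✗.
No overlap length from 1 to 6 is perfect, so the longest perfect 3' overlap is 0.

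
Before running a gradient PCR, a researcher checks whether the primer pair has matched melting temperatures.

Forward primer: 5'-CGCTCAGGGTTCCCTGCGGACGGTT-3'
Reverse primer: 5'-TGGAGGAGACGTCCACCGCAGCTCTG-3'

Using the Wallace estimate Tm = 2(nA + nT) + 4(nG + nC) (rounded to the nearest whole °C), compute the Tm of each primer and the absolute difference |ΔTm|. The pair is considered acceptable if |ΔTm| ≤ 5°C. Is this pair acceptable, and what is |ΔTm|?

Forward: A=2 T=6 G=9 C=8 → Tm = 2·8 + 4·17 = 84°C.
Reverse: A=5 T=4 G=9 C=8 → Tm = 2·9 + 4·17 = 86°C.
|ΔTm| = |84 − 86| = 2°C, ≤ 5°C.

|ΔTm| = 2°C; the pair is acceptable.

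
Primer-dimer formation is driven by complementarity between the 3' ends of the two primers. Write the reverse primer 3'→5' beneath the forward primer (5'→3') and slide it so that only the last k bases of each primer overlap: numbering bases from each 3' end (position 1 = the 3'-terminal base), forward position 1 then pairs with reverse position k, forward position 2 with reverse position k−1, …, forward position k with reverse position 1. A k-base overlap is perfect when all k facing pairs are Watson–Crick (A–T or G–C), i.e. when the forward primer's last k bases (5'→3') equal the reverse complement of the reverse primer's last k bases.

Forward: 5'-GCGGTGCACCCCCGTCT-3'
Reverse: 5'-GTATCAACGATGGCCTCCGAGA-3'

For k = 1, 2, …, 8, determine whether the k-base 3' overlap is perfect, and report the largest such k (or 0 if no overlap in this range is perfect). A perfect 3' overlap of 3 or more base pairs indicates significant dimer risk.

Longest perfect overlap: 3 complementary base pairs; significant dimer risk (threshold 3).

Last 8 bases (5'→3') — forward …CCCCGTCT, reverse …CTCCGAGA.
Reverse complement of the reverse primer's last 8 bases: TCTCGGAG; its first k bases are the reverse complement of the reverse primer's last k bases, so a perfect k-base overlap needs the forward primer's last k bases to equal them.
Comparing (forward last k vs required): k=1: T vs T ✓; k=2: CT vs TC ✗; k=3: TCT vs TCT ✓; k=4: GTCT vs TCTC ✗; k=5: CGTCT vs TCTCG ✗; k=6: CCGTCT vs TCTCGG ✗; k=7: CCCGTCT vs TCTCGGA ✗; k=8: CCCCGTCT vs TCTCGGAG ✗.
Perfect overlaps at k = 1, 3; the largest is 3.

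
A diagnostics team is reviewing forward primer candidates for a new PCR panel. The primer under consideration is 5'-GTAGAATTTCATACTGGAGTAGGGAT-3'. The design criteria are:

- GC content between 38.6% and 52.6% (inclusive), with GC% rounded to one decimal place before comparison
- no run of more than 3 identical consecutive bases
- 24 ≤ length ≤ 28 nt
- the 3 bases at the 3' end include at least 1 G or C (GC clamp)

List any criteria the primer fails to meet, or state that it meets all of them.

Base counts: A=8, T=8, G=8, C=2 (length 26).
GC content: GC 10/26 = 38.5%, outside 38.6–52.6% ✗
homopolymer run: longest run = 3 ✓
length: length 26 ✓
GC clamp: 3' end GAT has 1 G/C ✓

Fails: GC content.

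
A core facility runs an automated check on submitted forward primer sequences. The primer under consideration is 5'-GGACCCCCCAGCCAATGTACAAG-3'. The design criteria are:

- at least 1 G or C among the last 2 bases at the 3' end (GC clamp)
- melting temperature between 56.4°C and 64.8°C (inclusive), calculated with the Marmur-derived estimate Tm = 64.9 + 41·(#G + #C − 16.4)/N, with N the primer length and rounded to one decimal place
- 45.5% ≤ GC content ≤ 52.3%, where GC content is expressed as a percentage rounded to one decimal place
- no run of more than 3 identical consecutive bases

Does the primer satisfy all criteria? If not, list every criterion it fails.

Base counts: A=7, T=2, G=5, C=9 (length 23).
GC clamp: 3' end AG has 1 G/C ✓
Tm: Tm = 64.9 + 41·(14 − 16.4)/23 = 60.6°C ✓
GC content: GC 14/23 = 60.9%, outside 45.5–52.3% ✗
homopolymer run: longest run = 6, exceeds 3 ✗

Fails: GC content, homopolymer run.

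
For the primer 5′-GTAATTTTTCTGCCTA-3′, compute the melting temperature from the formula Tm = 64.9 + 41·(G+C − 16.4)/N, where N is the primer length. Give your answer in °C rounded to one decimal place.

35.7°C

Base counts: A=3, T=8, G=2, C=3; G+C = 5, N = 16.
Tm = 64.9 + 41·(5 − 16.4)/16 = 64.9 + -467.40/16 = 35.7°C.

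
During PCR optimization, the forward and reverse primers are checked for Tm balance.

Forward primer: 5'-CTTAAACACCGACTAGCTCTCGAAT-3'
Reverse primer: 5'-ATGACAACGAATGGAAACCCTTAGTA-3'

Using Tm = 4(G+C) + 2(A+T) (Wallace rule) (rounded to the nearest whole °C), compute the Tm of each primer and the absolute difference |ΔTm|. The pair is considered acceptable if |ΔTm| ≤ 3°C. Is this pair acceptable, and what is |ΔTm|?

Forward: A=8 T=6 G=3 C=8 → Tm = 2·14 + 4·11 = 72°C.
Reverse: A=11 T=5 G=5 C=5 → Tm = 2·16 + 4·10 = 72°C.
|ΔTm| = |72 − 72| = 0°C, ≤ 3°C.

|ΔTm| = 0°C; the pair is acceptable.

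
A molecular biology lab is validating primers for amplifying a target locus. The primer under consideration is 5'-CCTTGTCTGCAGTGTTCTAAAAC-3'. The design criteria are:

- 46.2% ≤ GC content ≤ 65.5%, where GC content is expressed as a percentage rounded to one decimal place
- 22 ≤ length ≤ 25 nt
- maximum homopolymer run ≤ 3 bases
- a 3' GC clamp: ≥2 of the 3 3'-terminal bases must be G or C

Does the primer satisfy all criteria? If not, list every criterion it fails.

Base counts: A=5, T=8, G=4, C=6 (length 23).
GC content: GC 10/23 = 43.5%, outside 46.2–65.5% ✗
length: length 23 ✓
homopolymer run: longest run = 4, exceeds 3 ✗
GC clamp: 3' end AAC has 1 G/C, need ≥2 ✗

Fails: GC content, homopolymer run, GC clamp.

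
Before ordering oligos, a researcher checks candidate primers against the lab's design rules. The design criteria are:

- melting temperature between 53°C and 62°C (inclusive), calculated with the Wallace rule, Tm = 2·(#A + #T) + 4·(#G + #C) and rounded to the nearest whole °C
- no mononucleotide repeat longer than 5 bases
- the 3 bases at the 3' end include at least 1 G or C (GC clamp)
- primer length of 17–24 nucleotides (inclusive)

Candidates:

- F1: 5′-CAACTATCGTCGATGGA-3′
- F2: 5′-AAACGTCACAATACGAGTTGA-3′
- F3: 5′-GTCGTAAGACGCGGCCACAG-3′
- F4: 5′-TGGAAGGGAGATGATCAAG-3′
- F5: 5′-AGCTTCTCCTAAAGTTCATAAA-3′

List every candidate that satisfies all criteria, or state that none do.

F1 (17 nt, A=5 T=4 G=4 C=4): Tm = 2·9 + 4·8 = 50°C, outside 53–62°C ✗; longest run = 2 ✓; 3' end GGA has 2 G/C ✓; length 17 ✓ — fails.
F2 (21 nt, A=9 T=4 G=4 C=4): Tm = 2·13 + 4·8 = 58°C ✓; longest run = 3 ✓; 3' end TGA has 1 G/C ✓; length 21 ✓ — passes.
F3 (20 nt, A=5 T=2 G=7 C=6): Tm = 2·7 + 4·13 = 66°C, outside 53–62°C ✗; longest run = 2 ✓; 3' end CAG has 2 G/C ✓; length 20 ✓ — fails.
F4 (19 nt, A=7 T=3 G=8 C=1): Tm = 2·10 + 4·9 = 56°C ✓; longest run = 3 ✓; 3' end AAG has 1 G/C ✓; length 19 ✓ — passes.
F5 (22 nt, A=8 T=7 G=2 C=5): Tm = 2·15 + 4·7 = 58°C ✓; longest run = 3 ✓; 3' end AAA has 0 G/C, need ≥1 ✗; length 22 ✓ — fails.

F2 and F4.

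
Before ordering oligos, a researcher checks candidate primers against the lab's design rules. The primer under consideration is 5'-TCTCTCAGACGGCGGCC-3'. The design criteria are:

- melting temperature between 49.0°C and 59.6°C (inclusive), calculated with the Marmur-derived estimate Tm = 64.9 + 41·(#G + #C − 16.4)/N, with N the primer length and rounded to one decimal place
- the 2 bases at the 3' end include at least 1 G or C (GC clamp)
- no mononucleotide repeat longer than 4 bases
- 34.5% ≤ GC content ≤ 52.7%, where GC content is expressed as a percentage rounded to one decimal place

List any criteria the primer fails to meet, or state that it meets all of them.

Fails: GC content.

Base counts: A=2, T=3, G=5, C=7 (length 17).
Tm: Tm = 64.9 + 41·(12 − 16.4)/17 = 54.3°C ✓
GC clamp: 3' end CC has 2 G/C ✓
homopolymer run: longest run = 2 ✓
GC content: GC 12/17 = 70.6%, outside 34.5–52.7% ✗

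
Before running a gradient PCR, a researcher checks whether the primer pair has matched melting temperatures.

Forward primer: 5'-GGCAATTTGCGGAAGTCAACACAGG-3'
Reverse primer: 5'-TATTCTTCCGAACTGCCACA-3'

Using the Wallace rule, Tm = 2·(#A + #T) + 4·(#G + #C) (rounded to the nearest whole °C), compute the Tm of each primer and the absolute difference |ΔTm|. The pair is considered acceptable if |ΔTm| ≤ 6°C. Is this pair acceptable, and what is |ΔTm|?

|ΔTm| = 18°C; the pair is not acceptable.

Forward: A=8 T=4 G=8 C=5 → Tm = 2·12 + 4·13 = 76°C.
Reverse: A=5 T=6 G=2 C=7 → Tm = 2·11 + 4·9 = 58°C.
|ΔTm| = |76 − 58| = 18°C, > 6°C.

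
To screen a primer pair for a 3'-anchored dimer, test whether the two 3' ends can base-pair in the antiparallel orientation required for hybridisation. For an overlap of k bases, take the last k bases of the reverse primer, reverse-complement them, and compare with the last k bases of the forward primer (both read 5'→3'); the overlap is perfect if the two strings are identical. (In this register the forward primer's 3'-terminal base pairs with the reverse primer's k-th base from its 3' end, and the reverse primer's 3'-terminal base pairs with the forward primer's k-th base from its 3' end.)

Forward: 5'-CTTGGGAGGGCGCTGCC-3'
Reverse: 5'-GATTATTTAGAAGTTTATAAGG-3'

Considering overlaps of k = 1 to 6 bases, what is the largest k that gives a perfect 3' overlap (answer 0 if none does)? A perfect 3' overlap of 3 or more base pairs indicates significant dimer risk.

Last 6 bases (5'→3') — forward …GCTGCC, reverse …ATAAGG.
Reverse complement of the reverse primer's last 6 bases: CCTTAT; its first k bases are the reverse complement of the reverse primer's last k bases, so a perfect k-base overlap needs the forward primer's last k bases to equal them.
Comparing (forward last k vs required): k=1: C vs C ✓; k=2: CC vs CC ✓; k=3: GCC vs CCT ✗; k=4: TGCC vs CCTT ✗; k=5: CTGCC vs CCTTA ✗; k=6: GCTGCC vs CCTTAT ✗.
Perfect overlaps at k = 1, 2; the largest is 2.

Longest perfect overlap: 2 complementary base pairs; below the dimer-risk threshold (threshold 3).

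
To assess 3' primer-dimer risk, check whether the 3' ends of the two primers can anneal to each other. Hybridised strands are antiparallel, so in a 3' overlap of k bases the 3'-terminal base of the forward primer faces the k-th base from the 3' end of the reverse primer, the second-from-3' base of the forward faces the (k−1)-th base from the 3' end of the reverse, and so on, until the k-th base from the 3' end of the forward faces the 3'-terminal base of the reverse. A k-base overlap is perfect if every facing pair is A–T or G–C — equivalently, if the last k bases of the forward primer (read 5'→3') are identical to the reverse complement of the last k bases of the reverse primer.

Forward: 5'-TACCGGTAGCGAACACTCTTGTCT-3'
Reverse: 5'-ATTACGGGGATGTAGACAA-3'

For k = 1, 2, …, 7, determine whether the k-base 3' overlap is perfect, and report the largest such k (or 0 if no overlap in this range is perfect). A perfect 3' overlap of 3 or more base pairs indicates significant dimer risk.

Longest perfect overlap: 6 complementary base pairs; significant dimer risk (threshold 3).

Last 7 bases (5'→3') — forward …CTTGTCT, reverse …TAGACAA.
Reverse complement of the reverse primer's last 7 bases: TTGTCTA; its first k bases are the reverse complement of the reverse primer's last k bases, so a perfect k-base overlap needs the forward primer's last k bases to equal them.
Comparing (forward last k vs required): k=1: T vs T ✓; k=2: CT vs TT ✗; k=3: TCT vs TTG ✗; k=4: GTCT vs TTGT ✗; k=5: TGTCT vs TTGTC ✗; k=6: TTGTCT vs TTGTCT ✓; k=7: CTTGTCT vs TTGTCTA ✗.
Perfect overlaps at k = 1, 6; the largest is 6.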